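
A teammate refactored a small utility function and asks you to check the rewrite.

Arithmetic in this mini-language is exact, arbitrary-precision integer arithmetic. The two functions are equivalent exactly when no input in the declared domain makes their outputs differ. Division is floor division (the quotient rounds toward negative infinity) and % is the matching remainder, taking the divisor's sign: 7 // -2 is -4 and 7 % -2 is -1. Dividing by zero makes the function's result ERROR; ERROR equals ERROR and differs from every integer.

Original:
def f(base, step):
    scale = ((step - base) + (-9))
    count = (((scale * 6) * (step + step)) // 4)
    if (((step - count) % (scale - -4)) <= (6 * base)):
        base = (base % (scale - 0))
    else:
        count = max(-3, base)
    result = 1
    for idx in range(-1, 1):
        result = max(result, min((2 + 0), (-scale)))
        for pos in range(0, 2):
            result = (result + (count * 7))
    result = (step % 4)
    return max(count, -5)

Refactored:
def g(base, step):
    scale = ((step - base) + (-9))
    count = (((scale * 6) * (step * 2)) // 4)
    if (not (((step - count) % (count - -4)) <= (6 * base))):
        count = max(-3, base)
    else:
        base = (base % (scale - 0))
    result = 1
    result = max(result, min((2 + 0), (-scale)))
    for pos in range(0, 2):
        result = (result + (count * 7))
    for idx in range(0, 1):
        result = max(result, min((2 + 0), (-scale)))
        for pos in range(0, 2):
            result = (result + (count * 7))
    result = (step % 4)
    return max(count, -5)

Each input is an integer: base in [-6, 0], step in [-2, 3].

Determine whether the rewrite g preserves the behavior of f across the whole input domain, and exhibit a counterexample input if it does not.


At base=-6, step=-1: f gives ERROR, g gives -3.
verdict: not equivalent; witness: base=-6, step=-1


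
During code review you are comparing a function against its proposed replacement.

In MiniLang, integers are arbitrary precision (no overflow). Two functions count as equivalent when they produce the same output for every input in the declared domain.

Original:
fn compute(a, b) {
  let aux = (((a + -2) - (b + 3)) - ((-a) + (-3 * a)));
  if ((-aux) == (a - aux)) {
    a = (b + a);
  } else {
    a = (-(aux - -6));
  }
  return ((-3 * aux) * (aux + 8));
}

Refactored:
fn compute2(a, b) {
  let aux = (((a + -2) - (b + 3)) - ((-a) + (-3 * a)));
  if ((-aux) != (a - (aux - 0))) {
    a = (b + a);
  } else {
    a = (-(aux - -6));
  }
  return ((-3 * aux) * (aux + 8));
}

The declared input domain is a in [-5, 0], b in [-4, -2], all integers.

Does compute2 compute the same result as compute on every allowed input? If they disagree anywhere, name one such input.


Whatever the rewrite altered, no input in the stated domain can expose a difference; all 18 inputs agree.
verdict: equivalent


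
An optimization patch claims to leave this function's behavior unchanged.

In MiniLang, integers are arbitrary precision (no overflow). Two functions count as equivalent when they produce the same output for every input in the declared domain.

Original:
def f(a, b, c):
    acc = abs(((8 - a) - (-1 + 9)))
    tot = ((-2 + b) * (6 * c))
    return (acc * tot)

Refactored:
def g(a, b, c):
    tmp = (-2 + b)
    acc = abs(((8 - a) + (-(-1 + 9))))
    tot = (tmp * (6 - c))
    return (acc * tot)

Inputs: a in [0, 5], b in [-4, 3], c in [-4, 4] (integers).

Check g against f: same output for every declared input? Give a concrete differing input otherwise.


The rewrite breaks on a=1, b=-4, c=-4, where the results are 144 and -60.
f: acc = 1; tot = 144; return 144
g: tmp = -6; acc = 1; tot = -60; return -60
verdict: not equivalent; witness: a=1, b=-4, c=-4


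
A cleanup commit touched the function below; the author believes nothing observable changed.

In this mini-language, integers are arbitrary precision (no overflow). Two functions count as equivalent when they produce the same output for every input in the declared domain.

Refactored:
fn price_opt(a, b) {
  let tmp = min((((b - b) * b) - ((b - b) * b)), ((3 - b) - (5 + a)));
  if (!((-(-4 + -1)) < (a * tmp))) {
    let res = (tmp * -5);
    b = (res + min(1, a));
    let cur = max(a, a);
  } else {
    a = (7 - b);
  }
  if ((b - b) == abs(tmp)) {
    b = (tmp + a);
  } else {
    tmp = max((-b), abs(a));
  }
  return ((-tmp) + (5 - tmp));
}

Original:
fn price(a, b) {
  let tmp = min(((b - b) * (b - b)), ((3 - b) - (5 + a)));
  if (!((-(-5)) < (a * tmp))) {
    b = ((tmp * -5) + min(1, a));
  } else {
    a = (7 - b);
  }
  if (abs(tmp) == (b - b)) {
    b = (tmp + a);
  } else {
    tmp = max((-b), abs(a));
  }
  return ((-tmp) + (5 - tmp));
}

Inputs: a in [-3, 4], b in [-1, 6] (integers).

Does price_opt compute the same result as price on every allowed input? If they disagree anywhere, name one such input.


Side by side, the visible changes include: statement counts differ, and local variable names differ, and constant usage differs, and min/max/abs usage differs, and arithmetic usage differs.
As a probe, take a=4, b=4: price runs tmp becomes -10; next (!((-(-5)) < (a * tmp))) evaluates to true; next b becomes 51; next (abs(tmp) == (b - b)) evaluates to false; next tmp becomes 4; next final value -3; price_opt runs tmp becomes -10; next (!((-(-4 + -1)) < (a * tmp))) evaluates to true; next res becomes 50; next b becomes 51; next cur becomes 4; next ((b - b) == abs(tmp)) evaluates to false; next tmp becomes 4; next final value -3; both end at -3.
Every one of the 64 inputs gives matching results.
verdict: equivalent


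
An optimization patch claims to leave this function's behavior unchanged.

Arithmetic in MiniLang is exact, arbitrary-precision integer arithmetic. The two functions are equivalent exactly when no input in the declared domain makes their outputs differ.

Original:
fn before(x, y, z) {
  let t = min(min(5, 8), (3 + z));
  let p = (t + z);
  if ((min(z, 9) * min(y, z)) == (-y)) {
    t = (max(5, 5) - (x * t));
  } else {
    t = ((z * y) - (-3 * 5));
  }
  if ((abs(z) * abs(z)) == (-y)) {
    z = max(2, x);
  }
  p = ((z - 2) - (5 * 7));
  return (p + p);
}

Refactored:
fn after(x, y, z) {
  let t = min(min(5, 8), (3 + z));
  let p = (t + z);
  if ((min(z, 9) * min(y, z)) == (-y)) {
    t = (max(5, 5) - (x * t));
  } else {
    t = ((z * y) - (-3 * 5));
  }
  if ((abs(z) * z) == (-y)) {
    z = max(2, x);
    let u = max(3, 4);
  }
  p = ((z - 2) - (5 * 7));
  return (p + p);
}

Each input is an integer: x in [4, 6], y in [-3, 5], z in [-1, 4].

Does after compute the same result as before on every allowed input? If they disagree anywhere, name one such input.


Run the pair on x=4, y=-1, z=-1.
before: t := 2 | p := 1 | ((min(z, 9) * min(y, z)) == (-y)): true | t := -3 | ((abs(z) * abs(z)) == (-y)): true | z := 4 | p := -33 | result -66
after: t := 2 | p := 1 | ((min(z, 9) * min(y, z)) == (-y)): true | t := -3 | ((abs(z) * z) == (-y)): false | p := -38 | result -76
-66 != -76, so the rewrite changes behavior.
verdict: not equivalent; witness: x=4, y=-1, z=-1


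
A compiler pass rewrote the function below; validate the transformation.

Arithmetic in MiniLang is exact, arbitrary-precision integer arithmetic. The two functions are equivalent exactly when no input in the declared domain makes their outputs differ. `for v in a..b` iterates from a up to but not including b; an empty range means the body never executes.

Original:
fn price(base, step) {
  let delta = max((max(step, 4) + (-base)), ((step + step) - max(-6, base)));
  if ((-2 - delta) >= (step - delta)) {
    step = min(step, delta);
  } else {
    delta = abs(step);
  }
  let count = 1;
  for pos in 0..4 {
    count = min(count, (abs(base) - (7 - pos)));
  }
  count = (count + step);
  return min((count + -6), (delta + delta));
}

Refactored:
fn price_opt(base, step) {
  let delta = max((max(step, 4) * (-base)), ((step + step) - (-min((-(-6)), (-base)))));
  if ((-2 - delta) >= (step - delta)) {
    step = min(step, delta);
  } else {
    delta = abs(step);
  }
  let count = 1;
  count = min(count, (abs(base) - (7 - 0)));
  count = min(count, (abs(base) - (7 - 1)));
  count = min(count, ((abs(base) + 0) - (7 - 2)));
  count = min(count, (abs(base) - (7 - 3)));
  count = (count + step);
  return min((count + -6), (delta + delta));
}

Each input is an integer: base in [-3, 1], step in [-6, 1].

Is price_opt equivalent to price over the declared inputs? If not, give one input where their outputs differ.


Not equivalent: base=1, step=-3 separates them (-15 vs -16).
price: delta = 3; ((-2 - delta) >= (step - delta)) -> true; step = -3; count = 1; [pos=0]; count = -6; [pos=1]; count = -6; [pos=2]; count = -6; [pos=3]; count = -6; count = -9; return -15
price_opt: delta = -4; ((-2 - delta) >= (step - delta)) -> true; step = -4; count = 1; count = -6; count = -6; count = -6; count = -6; count = -10; return -16
verdict: not equivalent; witness: base=1, step=-3


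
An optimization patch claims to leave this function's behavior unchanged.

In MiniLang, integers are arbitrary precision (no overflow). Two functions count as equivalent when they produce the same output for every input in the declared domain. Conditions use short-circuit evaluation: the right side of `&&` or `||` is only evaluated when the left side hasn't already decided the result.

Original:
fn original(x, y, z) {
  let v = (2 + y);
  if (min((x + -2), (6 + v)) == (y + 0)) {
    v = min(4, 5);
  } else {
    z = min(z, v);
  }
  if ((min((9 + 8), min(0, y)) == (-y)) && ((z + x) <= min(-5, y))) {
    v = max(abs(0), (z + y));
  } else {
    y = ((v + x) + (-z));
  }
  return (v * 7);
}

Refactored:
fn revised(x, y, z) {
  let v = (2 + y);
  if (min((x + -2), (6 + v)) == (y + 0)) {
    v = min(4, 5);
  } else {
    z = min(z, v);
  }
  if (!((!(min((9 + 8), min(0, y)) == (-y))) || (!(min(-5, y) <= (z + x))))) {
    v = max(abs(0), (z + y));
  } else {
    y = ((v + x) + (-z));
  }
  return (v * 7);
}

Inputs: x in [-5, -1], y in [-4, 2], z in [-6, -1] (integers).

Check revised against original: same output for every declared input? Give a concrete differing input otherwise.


Run the pair on x=-5, y=0, z=-6.
original: v=2, then (min((x + -2), (6 + v)) == (y + 0)) is false, then z=-6, then ((min((9 + 8), min(0, y)) == (-y)) && ((z + x) <= min(-5, y))) is true, then v=0, then returns 0
revised: v=2, then (min((x + -2), (6 + v)) == (y + 0)) is false, then z=-6, then (!((!(min((9 + 8), min(0, y)) == (-y))) || (!(min(-5, y) <= (z + x))))) is false, then y=3, then returns 14
0 != 14, so the rewrite changes behavior.
verdict: not equivalent; witness: x=-5, y=0, z=-6


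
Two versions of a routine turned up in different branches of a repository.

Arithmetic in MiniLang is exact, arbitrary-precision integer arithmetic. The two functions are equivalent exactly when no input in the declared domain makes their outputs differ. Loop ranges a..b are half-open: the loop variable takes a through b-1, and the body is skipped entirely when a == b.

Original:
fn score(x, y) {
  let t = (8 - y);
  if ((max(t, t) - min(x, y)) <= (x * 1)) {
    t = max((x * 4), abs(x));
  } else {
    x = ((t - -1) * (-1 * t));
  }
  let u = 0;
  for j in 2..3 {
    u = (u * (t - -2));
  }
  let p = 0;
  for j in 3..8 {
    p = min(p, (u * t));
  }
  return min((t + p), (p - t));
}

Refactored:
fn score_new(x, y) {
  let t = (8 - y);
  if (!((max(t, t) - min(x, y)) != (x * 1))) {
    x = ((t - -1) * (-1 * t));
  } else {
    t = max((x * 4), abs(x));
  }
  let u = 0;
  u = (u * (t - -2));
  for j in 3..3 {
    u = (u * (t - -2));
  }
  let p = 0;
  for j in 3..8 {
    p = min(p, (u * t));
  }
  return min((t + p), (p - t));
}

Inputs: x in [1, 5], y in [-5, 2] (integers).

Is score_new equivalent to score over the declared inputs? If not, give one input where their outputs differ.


Run the pair on x=1, y=-5.
score: t=13, then ((max(t, t) - min(x, y)) <= (x * 1)) is false, then x=-182, then u=0, then (j=2), then u=0, then p=0, then (j=3), then p=0, then (j=4), then p=0, then (j=5), then p=0, then (j=6), then p=0, then (j=7), then p=0, then returns -13
score_new: t=13, then (!((max(t, t) - min(x, y)) != (x * 1))) is false, then t=4, then u=0, then u=0, then the loop over j runs zero times, then p=0, then (j=3), then p=0, then (j=4), then p=0, then (j=5), then p=0, then (j=6), then p=0, then (j=7), then p=0, then returns -4
-13 != -4, so the rewrite changes behavior.
verdict: not equivalent; witness: x=1, y=-5


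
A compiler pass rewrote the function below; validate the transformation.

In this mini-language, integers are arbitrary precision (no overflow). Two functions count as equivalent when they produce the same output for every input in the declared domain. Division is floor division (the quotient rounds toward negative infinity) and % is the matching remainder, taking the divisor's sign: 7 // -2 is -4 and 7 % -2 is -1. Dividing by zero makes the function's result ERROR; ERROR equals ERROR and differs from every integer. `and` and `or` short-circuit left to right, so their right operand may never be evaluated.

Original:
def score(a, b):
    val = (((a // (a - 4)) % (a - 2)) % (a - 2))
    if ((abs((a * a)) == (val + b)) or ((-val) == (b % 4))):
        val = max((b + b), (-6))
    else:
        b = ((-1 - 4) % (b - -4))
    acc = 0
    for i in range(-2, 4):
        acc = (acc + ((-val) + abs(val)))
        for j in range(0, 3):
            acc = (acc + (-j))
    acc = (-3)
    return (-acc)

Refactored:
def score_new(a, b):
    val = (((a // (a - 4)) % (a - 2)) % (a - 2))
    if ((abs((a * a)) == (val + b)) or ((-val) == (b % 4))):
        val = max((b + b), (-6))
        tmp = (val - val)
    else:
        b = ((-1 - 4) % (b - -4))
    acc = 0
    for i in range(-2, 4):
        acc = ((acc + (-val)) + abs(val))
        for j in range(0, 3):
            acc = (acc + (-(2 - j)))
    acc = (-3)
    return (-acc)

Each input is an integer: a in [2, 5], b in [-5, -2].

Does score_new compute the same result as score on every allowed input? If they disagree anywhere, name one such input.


Changes here: local variable names differ; also constant usage differs; also statement counts differ; also arithmetic usage differs; the full 16-point sweep finds no disagreement.
verdict: equivalent


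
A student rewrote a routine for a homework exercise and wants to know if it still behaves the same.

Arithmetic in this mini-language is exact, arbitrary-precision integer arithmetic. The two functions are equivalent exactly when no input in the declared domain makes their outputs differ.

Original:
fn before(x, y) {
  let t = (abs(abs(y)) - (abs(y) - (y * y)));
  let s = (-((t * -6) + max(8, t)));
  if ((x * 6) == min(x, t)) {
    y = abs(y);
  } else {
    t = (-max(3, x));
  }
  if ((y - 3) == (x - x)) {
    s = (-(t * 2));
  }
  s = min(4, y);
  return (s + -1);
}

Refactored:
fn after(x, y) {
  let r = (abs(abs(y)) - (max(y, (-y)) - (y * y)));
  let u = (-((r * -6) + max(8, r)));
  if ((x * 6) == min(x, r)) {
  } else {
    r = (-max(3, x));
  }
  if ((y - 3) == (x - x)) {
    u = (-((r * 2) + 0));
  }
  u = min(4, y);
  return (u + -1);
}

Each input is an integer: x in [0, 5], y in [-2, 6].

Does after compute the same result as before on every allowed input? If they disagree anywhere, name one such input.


Consider the input x=0, y=-2.
before: t becomes 4; next s becomes 16; next ((x * 6) == min(x, t)) evaluates to true; next y becomes 2; next ((y - 3) == (x - x)) evaluates to false; next s becomes 2; next final value 1
after: r becomes 4; next u becomes 16; next ((x * 6) == min(x, r)) evaluates to true; next ((y - 3) == (x - x)) evaluates to false; next u becomes -2; next final value -3
1 and -3 differ, so these are not the same function on this domain.
verdict: not equivalent; witness: x=0, y=-2


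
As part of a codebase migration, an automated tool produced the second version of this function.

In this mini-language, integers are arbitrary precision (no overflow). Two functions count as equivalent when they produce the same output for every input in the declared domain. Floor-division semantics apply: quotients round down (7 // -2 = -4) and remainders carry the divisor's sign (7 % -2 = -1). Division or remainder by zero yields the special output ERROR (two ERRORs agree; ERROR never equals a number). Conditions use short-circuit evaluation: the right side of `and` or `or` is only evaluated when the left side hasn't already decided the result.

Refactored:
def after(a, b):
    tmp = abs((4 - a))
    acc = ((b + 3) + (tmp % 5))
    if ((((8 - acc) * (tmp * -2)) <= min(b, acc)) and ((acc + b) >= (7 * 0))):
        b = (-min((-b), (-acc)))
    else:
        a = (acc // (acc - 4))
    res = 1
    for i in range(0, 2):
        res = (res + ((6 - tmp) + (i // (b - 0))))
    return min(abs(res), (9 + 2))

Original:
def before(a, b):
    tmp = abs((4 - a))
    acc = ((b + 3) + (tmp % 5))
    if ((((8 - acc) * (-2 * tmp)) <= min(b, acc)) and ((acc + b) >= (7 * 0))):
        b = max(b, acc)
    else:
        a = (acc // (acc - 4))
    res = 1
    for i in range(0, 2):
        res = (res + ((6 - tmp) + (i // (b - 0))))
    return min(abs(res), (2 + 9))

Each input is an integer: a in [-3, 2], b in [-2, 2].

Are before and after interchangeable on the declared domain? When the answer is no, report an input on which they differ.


Comparing the listings, the differences include: min/max/abs usage differs.
Spot check at a=-2, b=2 — before: tmp = 6; acc = 6; ((((8 - acc) * (-2 * tmp)) <= min(b, acc)) and ((acc + b) >= (7 * 0))) -> true; b = 6; res = 1; [i=0]; res = 1; [i=1]; res = 1; return 1. after: tmp = 6; acc = 6; ((((8 - acc) * (tmp * -2)) <= min(b, acc)) and ((acc + b) >= (7 * 0))) -> true; b = 6; res = 1; [i=0]; res = 1; [i=1]; res = 1; return 1. Both give 1.
Every one of the 30 inputs gives matching results.
verdict: equivalent


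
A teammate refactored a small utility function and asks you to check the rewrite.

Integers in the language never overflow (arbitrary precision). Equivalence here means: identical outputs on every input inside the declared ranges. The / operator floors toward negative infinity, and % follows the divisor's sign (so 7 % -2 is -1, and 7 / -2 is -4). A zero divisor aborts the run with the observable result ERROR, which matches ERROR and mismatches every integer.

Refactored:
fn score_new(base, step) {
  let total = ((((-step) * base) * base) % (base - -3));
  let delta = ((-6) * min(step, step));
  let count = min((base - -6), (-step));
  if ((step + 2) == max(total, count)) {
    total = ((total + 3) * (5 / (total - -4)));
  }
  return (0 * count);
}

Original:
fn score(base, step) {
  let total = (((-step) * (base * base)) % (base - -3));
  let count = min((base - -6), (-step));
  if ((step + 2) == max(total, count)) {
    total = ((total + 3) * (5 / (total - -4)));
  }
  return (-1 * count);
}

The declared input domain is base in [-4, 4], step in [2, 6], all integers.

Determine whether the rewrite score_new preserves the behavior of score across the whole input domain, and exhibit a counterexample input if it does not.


The rewrite breaks on base=-4, step=2, where the results are 2 and 0.
score: total=0, then count=-2, then ((step + 2) == max(total, count)) is false, then returns 2
score_new: total=0, then delta=-12, then count=-2, then ((step + 2) == max(total, count)) is false, then returns 0
verdict: not equivalent; witness: base=-4, step=2


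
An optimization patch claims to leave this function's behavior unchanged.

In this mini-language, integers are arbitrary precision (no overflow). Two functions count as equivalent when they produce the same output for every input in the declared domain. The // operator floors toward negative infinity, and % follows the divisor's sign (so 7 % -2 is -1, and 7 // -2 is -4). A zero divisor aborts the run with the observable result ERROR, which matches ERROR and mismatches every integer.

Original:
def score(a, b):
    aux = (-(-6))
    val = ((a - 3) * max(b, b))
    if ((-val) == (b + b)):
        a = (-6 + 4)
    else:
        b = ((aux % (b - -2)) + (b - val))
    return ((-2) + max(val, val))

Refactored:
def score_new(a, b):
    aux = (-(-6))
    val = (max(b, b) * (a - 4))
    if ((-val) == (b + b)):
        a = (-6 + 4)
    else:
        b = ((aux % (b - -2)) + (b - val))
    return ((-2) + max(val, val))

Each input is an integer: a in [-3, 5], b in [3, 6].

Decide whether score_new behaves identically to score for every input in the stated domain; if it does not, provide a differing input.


On input a=-3, b=3, score returns -20 while score_new returns -23.
verdict: not equivalent; witness: a=-3, b=3


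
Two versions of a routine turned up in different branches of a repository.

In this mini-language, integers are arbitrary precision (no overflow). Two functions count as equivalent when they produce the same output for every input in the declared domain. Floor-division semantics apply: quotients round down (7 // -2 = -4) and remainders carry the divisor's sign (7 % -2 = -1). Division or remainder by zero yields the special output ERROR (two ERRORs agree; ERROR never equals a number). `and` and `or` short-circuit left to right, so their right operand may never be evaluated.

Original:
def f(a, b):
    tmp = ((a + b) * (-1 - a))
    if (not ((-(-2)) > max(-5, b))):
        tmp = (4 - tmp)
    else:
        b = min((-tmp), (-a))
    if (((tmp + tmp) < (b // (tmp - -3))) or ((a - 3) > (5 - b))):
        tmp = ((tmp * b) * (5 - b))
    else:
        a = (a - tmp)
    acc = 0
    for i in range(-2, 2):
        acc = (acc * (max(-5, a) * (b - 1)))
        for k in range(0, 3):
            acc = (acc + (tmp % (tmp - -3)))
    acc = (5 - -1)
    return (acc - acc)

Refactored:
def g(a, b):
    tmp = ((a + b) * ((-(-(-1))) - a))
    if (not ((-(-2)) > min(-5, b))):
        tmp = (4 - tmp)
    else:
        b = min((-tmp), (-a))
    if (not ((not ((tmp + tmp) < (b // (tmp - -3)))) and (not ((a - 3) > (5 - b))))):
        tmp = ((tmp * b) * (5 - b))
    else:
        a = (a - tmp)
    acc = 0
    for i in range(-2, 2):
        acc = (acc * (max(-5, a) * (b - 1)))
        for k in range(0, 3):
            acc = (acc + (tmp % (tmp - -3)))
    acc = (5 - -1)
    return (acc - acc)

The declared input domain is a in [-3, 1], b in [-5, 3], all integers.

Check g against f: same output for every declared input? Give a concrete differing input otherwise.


At a=0, b=3: f gives 0, g gives ERROR.
verdict: not equivalent; witness: a=0, b=3


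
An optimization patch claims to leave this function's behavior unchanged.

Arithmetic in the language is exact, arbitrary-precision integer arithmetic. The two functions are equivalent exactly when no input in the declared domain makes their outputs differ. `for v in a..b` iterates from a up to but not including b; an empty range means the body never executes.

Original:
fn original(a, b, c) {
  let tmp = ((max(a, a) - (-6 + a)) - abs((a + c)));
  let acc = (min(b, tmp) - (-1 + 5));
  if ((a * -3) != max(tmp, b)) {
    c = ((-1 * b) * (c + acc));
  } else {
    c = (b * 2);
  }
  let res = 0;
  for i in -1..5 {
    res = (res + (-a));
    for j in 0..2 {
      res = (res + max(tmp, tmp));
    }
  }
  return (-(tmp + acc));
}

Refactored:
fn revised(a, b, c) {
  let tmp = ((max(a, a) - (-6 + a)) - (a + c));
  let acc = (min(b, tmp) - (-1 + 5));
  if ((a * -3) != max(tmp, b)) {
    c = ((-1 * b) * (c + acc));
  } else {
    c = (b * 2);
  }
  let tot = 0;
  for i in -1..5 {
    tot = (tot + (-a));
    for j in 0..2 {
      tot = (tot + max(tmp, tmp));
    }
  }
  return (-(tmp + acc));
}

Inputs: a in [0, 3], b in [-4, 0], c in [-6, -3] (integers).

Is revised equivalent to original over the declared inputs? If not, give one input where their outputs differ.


Evaluate both at a=0, b=-4, c=-6.
original: tmp=0, then acc=-8, then ((a * -3) != max(tmp, b)) is false, then c=-8, then res=0, then (i=-1), then res=0, then (j=0), then res=0, then (j=1), then res=0, then (i=0), then res=0, then (j=0), then res=0, then (j=1), then res=0, then (i=1), then res=0, then (j=0), then res=0, then (j=1), then res=0, then (i=2), then res=0, then (j=0), then res=0, then (j=1), then res=0, then (i=3), then res=0, then (j=0), then res=0, then (j=1), then res=0, then (i=4), then res=0, then (j=0), then res=0, then (j=1), then res=0, then returns 8
revised: tmp=12, then acc=-8, then ((a * -3) != max(tmp, b)) is true, then c=-56, then tot=0, then (i=-1), then tot=0, then (j=0), then tot=12, then (j=1), then tot=24, then (i=0), then tot=24, then (j=0), then tot=36, then (j=1), then tot=48, then (i=1), then tot=48, then (j=0), then tot=60, then (j=1), then tot=72, then (i=2), then tot=72, then (j=0), then tot=84, then (j=1), then tot=96, then (i=3), then tot=96, then (j=0), then tot=108, then (j=1), then tot=120, then (i=4), then tot=120, then (j=0), then tot=132, then (j=1), then tot=144, then returns -4
8 against -4: the behavior changed.
verdict: not equivalent; witness: a=0, b=-4, c=-6


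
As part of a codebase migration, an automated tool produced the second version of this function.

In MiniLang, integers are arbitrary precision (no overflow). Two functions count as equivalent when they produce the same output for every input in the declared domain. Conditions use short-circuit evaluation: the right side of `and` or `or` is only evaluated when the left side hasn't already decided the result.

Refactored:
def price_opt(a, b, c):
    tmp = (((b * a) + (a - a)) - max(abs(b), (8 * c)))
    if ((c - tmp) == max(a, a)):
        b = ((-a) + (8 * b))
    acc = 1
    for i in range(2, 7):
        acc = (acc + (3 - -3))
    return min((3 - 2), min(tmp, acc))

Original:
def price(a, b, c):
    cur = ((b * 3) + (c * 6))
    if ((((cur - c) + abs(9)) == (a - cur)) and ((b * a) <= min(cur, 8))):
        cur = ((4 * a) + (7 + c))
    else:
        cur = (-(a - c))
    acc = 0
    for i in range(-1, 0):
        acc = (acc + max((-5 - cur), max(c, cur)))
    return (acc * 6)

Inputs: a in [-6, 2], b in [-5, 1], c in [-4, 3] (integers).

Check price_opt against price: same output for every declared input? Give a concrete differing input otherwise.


Evaluate both at a=-6, b=-5, c=-4.
price: cur=-39, then ((((cur - c) + abs(9)) == (a - cur)) and ((b * a) <= min(cur, 8))) is false, then cur=2, then acc=0, then (i=-1), then acc=2, then returns 12
price_opt: tmp=25, then ((c - tmp) == max(a, a)) is false, then acc=1, then (i=2), then acc=7, then (i=3), then acc=13, then (i=4), then acc=19, then (i=5), then acc=25, then (i=6), then acc=31, then returns 1
12 against 1: the behavior changed.
verdict: not equivalent; witness: a=-6, b=-5, c=-4


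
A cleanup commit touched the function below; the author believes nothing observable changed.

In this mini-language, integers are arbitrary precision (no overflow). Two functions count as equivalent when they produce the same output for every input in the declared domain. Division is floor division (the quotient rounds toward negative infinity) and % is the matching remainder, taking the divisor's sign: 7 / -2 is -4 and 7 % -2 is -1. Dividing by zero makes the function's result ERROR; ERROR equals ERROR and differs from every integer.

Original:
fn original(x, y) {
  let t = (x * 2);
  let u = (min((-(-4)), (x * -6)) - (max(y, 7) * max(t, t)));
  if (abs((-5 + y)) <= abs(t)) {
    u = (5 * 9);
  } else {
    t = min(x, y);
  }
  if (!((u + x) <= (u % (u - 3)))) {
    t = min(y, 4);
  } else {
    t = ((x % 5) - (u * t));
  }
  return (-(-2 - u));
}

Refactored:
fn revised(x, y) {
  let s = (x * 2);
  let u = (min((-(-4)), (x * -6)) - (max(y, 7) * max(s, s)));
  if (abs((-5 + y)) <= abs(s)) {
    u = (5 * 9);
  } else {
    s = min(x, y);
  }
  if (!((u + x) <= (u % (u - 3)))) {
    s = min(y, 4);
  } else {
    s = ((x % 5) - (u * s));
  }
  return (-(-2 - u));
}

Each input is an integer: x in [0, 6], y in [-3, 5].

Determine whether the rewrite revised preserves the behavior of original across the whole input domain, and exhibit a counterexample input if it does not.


This is a faithful refactor — local variable names differ, but the computed results match everywhere.
As a probe, take x=4, y=4: original runs t := 8 | u := -80 | (abs((-5 + y)) <= abs(t)): true | u := 45 | (!((u + x) <= (u % (u - 3)))): true | t := 4 | result 47; revised runs s := 8 | u := -80 | (abs((-5 + y)) <= abs(s)): true | u := 45 | (!((u + x) <= (u % (u - 3)))): true | s := 4 | result 47; both end at 47.
Checked all 63 inputs in the declared domain: the outputs agree on every one.
verdict: equivalent


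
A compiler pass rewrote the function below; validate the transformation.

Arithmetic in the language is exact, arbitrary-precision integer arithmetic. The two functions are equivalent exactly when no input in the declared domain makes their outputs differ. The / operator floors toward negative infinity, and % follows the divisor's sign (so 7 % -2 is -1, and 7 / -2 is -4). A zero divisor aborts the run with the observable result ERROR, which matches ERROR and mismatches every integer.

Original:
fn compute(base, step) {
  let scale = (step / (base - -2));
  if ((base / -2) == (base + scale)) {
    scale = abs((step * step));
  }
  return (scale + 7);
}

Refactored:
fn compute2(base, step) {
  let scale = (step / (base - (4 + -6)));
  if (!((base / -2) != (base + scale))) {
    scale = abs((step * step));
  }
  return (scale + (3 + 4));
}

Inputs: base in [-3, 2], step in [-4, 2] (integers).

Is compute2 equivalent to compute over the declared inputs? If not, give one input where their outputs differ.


This is a faithful refactor — arithmetic usage differs, plus comparison usage differs, plus constant usage differs, plus boolean connective usage differs, but the computed results match everywhere.
One worked example (base=1, step=2) — compute: scale=0, then ((base / -2) == (base + scale)) is false, then returns 7; compute2: scale=0, then (!((base / -2) != (base + scale))) is false, then returns 7; agreement on 7.
Across all 42 domain points the two functions coincide.
verdict: equivalent


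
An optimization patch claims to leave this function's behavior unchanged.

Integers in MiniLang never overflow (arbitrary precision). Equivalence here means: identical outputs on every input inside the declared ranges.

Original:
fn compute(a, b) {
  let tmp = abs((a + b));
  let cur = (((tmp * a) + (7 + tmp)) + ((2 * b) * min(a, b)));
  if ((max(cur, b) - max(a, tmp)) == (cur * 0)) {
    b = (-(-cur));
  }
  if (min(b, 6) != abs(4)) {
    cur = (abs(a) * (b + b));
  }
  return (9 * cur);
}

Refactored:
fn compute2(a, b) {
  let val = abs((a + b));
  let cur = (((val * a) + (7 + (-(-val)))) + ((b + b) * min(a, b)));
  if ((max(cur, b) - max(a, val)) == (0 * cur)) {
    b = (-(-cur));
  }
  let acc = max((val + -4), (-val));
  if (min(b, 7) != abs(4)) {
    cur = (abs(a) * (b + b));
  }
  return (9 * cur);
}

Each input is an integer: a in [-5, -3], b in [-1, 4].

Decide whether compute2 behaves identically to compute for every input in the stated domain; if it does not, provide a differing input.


Equivalent. Although `6` became `7`, no input in the stated domain can expose it.
Across all 18 domain points the two functions coincide.
Tracing a=-3, b=2: compute: tmp becomes 1; next cur becomes -7; next ((max(cur, b) - max(a, tmp)) == (cur * 0)) evaluates to false; next (min(b, 6) != abs(4)) evaluates to true; next cur becomes 12; next final value 108 | compute2: val becomes 1; next cur becomes -7; next ((max(cur, b) - max(a, val)) == (0 * cur)) evaluates to false; next acc becomes -1; next (min(b, 7) != abs(4)) evaluates to true; next cur becomes 12; next final value 108 — matching result 108.
verdict: equivalent


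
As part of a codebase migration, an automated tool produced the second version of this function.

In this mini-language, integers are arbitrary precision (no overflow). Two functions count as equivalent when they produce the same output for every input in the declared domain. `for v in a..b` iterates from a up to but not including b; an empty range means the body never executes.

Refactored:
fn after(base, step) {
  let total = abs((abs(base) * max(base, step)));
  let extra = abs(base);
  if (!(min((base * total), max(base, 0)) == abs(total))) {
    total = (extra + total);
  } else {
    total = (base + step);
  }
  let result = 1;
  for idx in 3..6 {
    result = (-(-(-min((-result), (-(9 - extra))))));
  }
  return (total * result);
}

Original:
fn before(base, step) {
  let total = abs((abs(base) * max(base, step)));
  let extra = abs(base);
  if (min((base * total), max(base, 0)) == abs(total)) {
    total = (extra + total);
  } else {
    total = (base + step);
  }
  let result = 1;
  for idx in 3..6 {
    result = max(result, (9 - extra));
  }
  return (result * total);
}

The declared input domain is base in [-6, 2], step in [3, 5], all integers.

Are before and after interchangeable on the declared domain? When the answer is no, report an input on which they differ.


On input base=-6, step=3, before returns -9 while after returns 72.
verdict: not equivalent; witness: base=-6, step=3


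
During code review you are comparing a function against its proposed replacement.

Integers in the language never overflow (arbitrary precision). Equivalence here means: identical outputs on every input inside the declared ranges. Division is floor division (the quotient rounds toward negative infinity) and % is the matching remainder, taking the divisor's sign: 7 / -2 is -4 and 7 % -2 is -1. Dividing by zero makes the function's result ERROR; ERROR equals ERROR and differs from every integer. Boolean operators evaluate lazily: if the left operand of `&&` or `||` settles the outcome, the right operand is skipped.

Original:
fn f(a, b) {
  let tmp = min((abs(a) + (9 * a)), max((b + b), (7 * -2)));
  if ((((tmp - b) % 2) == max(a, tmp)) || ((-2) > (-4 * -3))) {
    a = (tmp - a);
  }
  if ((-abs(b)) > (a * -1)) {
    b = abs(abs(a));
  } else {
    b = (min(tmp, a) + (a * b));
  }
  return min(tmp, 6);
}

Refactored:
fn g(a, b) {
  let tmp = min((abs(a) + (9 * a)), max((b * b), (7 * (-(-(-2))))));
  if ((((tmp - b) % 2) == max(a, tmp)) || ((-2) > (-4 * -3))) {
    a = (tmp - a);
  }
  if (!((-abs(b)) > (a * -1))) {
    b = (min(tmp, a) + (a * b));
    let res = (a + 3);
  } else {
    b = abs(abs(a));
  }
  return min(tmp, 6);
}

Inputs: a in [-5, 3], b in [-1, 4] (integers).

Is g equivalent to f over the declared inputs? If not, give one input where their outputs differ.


Try a=0, b=-1.
f: tmp := -2 | ((((tmp - b) % 2) == max(a, tmp)) || ((-2) > (-4 * -3))): false | ((-abs(b)) > (a * -1)): false | b := -2 | result -2
g: tmp := 0 | ((((tmp - b) % 2) == max(a, tmp)) || ((-2) > (-4 * -3))): false | (!((-abs(b)) > (a * -1))): true | b := 0 | res := 3 | result 0
-2 and 0 differ, so these are not the same function on this domain.
verdict: not equivalent; witness: a=0, b=-1


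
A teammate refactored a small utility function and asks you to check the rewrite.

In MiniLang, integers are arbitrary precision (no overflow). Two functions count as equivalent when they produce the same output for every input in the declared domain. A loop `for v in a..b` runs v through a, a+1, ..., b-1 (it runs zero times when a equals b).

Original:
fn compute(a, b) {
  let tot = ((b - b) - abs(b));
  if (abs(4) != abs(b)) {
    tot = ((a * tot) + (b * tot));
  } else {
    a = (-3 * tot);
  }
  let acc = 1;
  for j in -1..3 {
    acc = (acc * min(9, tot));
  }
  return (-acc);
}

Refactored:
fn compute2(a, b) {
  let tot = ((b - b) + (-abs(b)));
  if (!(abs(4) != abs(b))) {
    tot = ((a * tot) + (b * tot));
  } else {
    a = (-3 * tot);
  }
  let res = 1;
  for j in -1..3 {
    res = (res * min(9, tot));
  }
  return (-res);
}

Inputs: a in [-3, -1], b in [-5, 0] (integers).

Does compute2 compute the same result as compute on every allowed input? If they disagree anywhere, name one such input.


Take a=-3, b=-5.
compute: tot = -5; (abs(4) != abs(b)) -> true; tot = 40; acc = 1; [j=-1]; acc = 9; [j=0]; acc = 81; [j=1]; acc = 729; [j=2]; acc = 6561; return -6561
compute2: tot = -5; (!(abs(4) != abs(b))) -> false; a = 15; res = 1; [j=-1]; res = -5; [j=0]; res = 25; [j=1]; res = -125; [j=2]; res = 625; return -625
-6561 != -625, so the rewrite changes behavior.
verdict: not equivalent; witness: a=-3, b=-5


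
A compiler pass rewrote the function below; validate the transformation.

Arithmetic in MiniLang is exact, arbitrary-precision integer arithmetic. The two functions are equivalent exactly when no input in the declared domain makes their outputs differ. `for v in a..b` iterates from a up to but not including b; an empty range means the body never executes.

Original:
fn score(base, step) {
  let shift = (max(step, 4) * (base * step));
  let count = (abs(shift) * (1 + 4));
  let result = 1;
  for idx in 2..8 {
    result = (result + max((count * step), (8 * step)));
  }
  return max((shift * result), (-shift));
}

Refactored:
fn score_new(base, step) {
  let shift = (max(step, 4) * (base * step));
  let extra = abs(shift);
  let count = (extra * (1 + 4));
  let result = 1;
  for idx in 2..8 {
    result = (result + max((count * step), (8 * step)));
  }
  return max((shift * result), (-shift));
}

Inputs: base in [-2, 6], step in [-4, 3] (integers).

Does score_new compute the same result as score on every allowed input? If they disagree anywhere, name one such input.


Reading the diff, among the changes: statement counts differ, local variable names differ.
Spot check at base=0, step=3 — score: shift = 0; count = 0; result = 1; [idx=2]; result = 25; [idx=3]; result = 49; [idx=4]; result = 73; [idx=5]; result = 97; [idx=6]; result = 121; [idx=7]; result = 145; return 0. score_new: shift = 0; extra = 0; count = 0; result = 1; [idx=2]; result = 25; [idx=3]; result = 49; [idx=4]; result = 73; [idx=5]; result = 97; [idx=6]; result = 121; [idx=7]; result = 145; return 0. Both give 0.
Across all 72 domain points the two functions coincide.
verdict: equivalent


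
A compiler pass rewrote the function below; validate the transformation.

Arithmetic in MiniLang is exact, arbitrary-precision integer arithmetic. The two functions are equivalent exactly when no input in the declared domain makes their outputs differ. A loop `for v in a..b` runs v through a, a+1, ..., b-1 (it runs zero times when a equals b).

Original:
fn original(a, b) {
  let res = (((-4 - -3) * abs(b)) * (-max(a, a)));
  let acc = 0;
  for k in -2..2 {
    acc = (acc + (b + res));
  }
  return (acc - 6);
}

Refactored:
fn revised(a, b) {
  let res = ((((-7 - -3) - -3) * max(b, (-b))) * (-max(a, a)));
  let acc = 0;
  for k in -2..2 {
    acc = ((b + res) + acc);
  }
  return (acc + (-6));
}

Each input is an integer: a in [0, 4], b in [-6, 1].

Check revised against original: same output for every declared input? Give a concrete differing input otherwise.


The two are interchangeable: arithmetic usage differs, constant usage differs, min/max/abs usage differs, and every declared input agrees.
As a probe, take a=1, b=0: original runs res := 0 | acc := 0 | iter k=-2: | acc := 0 | iter k=-1: | acc := 0 | iter k=0: | acc := 0 | iter k=1: | acc := 0 | result -6; revised runs res := 0 | acc := 0 | iter k=-2: | acc := 0 | iter k=-1: | acc := 0 | iter k=0: | acc := 0 | iter k=1: | acc := 0 | result -6; both end at -6.
Across all 40 domain points the two functions coincide.
verdict: equivalent


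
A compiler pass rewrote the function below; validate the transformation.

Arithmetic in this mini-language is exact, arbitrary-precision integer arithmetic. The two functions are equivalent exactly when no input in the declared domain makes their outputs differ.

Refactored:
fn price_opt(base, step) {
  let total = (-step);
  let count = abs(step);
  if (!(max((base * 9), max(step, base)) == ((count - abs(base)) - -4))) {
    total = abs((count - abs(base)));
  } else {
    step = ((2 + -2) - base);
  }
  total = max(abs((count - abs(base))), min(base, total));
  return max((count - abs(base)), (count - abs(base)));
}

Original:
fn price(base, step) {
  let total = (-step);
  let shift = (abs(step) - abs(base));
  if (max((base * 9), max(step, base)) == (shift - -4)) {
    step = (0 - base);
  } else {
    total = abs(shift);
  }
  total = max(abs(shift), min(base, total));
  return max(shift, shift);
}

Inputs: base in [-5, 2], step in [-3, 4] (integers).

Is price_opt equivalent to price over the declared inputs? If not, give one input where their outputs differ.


Reading the diff, among the changes: local variable names differ, plus constant usage differs, plus arithmetic usage differs, plus boolean connective usage differs, plus min/max/abs usage differs.
Spot check at base=-2, step=1 — price: total = -1; shift = -1; (max((base * 9), max(step, base)) == (shift - -4)) -> false; total = 1; total = 1; return -1. price_opt: total = -1; count = 1; (!(max((base * 9), max(step, base)) == ((count - abs(base)) - -4))) -> true; total = 1; total = 1; return -1. Both give -1.
Sweeping the whole domain (64 inputs) finds no disagreement.
verdict: equivalent
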